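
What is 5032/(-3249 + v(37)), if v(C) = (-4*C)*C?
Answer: -5032/8725 ≈ -0.57673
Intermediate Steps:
v(C) = -4*C²
5032/(-3249 + v(37)) = 5032/(-3249 - 4*37²) = 5032/(-3249 - 4*1369) = 5032/(-3249 - 5476) = 5032/(-8725) = 5032*(-1/8725) = -5032/8725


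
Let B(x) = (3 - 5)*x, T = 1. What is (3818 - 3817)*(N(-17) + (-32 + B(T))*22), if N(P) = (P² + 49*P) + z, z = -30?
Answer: -1322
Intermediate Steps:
B(x) = -2*x
N(P) = -30 + P² + 49*P (N(P) = (P² + 49*P) - 30 = -30 + P² + 49*P)
(3818 - 3817)*(N(-17) + (-32 + B(T))*22) = (3818 - 3817)*((-30 + (-17)² + 49*(-17)) + (-32 - 2*1)*22) = 1*((-30 + 289 - 833) + (-32 - 2)*22) = 1*(-574 - 34*22) = 1*(-574 - 748) = 1*(-1322) = -1322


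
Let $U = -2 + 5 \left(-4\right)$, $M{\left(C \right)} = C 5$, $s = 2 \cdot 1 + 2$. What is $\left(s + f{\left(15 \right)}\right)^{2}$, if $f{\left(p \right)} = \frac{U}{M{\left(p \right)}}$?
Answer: $\frac{77284}{5625} \approx 13.739$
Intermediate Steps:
$s = 4$ ($s = 2 + 2 = 4$)
$M{\left(C \right)} = 5 C$
$U = -22$ ($U = -2 - 20 = -22$)
$f{\left(p \right)} = - \frac{22}{5 p}$
$\left(s + f{\left(15 \right)}\right)^{2} = \left(4 - \frac{22}{5 \cdot 15}\right)^{2} = \left(4 - \frac{22}{75}\right)^{2} = \left(\frac{278}{75}\right)^{2} = \frac{77284}{5625}$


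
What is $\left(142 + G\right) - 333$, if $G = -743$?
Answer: $-934$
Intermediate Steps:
$\left(142 + G\right) - 333 = \left(142 - 743\right) - 333 = -601 - 333 = -934$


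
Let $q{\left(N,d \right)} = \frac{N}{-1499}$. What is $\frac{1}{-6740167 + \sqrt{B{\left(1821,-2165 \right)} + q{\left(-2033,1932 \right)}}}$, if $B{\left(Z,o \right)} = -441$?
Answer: $- \frac{10103510333}{68099346931304637} - \frac{i \sqrt{987879974}}{68099346931304637} \approx -1.4836 \cdot 10^{-7} - 4.6154 \cdot 10^{-13} i$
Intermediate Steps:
$q{\left(N,d \right)} = - \frac{N}{1499}$ ($q{\left(N,d \right)} = N \left(- \frac{1}{1499}\right) = - \frac{N}{1499}$)
$\frac{1}{-6740167 + \sqrt{B{\left(1821,-2165 \right)} + q{\left(-2033,1932 \right)}}} = \frac{1}{-6740167 + \sqrt{-441 - - \frac{2033}{1499}}} = \frac{1}{-6740167 + \sqrt{-441 + \frac{2033}{1499}}} = \frac{1}{-6740167 + \sqrt{- \frac{659026}{1499}}} = \frac{1}{-6740167 + \frac{i \sqrt{987879974}}{1499}}$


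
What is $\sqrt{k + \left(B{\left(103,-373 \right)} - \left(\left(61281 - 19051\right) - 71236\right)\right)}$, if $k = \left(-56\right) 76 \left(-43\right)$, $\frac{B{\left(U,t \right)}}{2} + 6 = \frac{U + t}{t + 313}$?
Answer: $\sqrt{212011} \approx 460.45$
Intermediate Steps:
$B{\left(U,t \right)} = -12 + \frac{2 \left(U + t\right)}{313 + t}$ ($B{\left(U,t \right)} = -12 + 2 \frac{U + t}{t + 313} = -12 + 2 \frac{U + t}{313 + t} = -12 + \frac{2 \left(U + t\right)}{313 + t}$)
$k = 183008$ ($k = \left(-4256\right) \left(-43\right) = 183008$)
$\sqrt{k + \left(B{\left(103,-373 \right)} - \left(\left(61281 - 19051\right) - 71236\right)\right)} = \sqrt{183008 + \left(\frac{2 \left(-1878 + 103 - -1865\right)}{313 - 373} - \left(\left(61281 - 19051\right) - 71236\right)\right)} = \sqrt{183008 + \left(\frac{2 \left(-1878 + 103 + 1865\right)}{-60} - \left(42230 - 71236\right)\right)} = \sqrt{183008 + \left(2 \left(- \frac{1}{60}\right) 90 - -29006\right)} = \sqrt{183008 + \left(-3 + 29006\right)} = \sqrt{183008 + 29003} = \sqrt{212011}$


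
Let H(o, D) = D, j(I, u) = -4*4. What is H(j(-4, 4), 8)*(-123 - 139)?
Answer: -2096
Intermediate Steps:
j(I, u) = -16
H(j(-4, 4), 8)*(-123 - 139) = 8*(-123 - 139) = 8*(-262) = -2096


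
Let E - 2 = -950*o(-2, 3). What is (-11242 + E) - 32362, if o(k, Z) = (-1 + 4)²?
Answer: -52152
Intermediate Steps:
o(k, Z) = 9 (o(k, Z) = 3² = 9)
E = -8548 (E = 2 - 950*9 = 2 - 8550 = -8548)
(-11242 + E) - 32362 = (-11242 - 8548) - 32362 = -19790 - 32362 = -52152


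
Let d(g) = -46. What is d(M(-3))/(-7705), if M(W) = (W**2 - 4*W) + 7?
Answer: 2/335 ≈ 0.0059702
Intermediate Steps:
M(W) = 7 + W**2 - 4*W
d(M(-3))/(-7705) = -46/(-7705) = -46*(-1/7705) = 2/335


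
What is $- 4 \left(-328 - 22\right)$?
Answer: $1400$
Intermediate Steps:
$- 4 \left(-328 - 22\right) = \left(-4\right) \left(-350\right) = 1400$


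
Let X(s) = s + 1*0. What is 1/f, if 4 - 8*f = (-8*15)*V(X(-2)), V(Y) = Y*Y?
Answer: 2/121 ≈ 0.016529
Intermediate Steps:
X(s) = s (X(s) = s + 0 = s)
V(Y) = Y²
f = 121/2 (f = ½ - (-8*15)*(-2)²/8 = ½ - (-15)*4 = ½ - ⅛*(-480) = ½ + 60 = 121/2 ≈ 60.500)
1/f = 1/(121/2) = 2/121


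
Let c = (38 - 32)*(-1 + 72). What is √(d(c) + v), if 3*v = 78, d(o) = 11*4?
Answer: √70 ≈ 8.3666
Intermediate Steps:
c = 426 (c = 6*71 = 426)
d(o) = 44
v = 26 (v = (⅓)*78 = 26)
√(d(c) + v) = √(44 + 26) = √70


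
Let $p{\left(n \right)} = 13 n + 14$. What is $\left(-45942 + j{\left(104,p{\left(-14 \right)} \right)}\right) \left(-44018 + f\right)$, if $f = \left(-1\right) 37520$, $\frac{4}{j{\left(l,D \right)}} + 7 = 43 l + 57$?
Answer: $\frac{8469748334680}{2261} \approx 3.746 \cdot 10^{9}$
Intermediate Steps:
$p{\left(n \right)} = 14 + 13 n$
$j{\left(l,D \right)} = \frac{4}{50 + 43 l}$ ($j{\left(l,D \right)} = \frac{4}{-7 + \left(43 l + 57\right)} = \frac{4}{-7 + \left(57 + 43 l\right)} = \frac{4}{50 + 43 l}$)
$f = -37520$
$\left(-45942 + j{\left(104,p{\left(-14 \right)} \right)}\right) \left(-44018 + f\right) = \left(-45942 + \frac{4}{50 + 43 \cdot 104}\right) \left(-44018 - 37520\right) = \left(-45942 + \frac{4}{50 + 4472}\right) \left(-81538\right) = \left(-45942 + \frac{4}{4522}\right) \left(-81538\right) = \left(-45942 + 4 \cdot \frac{1}{4522}\right) \left(-81538\right) = \left(-45942 + \frac{2}{2261}\right) \left(-81538\right) = \left(- \frac{103874860}{2261}\right) \left(-81538\right) = \frac{8469748334680}{2261}$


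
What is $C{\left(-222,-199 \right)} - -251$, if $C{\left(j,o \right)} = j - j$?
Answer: $251$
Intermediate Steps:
$C{\left(j,o \right)} = 0$
$C{\left(-222,-199 \right)} - -251 = 0 - -251 = 0 + 251 = 251$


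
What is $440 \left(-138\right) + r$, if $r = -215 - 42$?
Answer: $-60977$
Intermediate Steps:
$r = -257$ ($r = -215 - 42 = -257$)
$440 \left(-138\right) + r = 440 \left(-138\right) - 257 = -60720 - 257 = -60977$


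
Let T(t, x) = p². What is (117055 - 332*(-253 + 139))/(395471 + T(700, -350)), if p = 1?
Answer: 22129/56496 ≈ 0.39169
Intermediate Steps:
T(t, x) = 1 (T(t, x) = 1² = 1)
(117055 - 332*(-253 + 139))/(395471 + T(700, -350)) = (117055 - 332*(-253 + 139))/(395471 + 1) = (117055 - 332*(-114))/395472 = (117055 + 37848)*(1/395472) = 154903*(1/395472) = 22129/56496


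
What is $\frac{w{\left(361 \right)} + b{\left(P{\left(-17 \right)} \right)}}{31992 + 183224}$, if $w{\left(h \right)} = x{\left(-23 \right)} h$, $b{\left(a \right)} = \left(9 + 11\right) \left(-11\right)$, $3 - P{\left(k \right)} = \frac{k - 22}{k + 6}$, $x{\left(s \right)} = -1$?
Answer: $- \frac{581}{215216} \approx -0.0026996$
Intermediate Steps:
$P{\left(k \right)} = 3 - \frac{-22 + k}{6 + k}$ ($P{\left(k \right)} = 3 - \frac{k - 22}{k + 6} = 3 - \frac{-22 + k}{6 + k}$)
$b{\left(a \right)} = -220$ ($b{\left(a \right)} = 20 \left(-11\right) = -220$)
$w{\left(h \right)} = - h$
$\frac{w{\left(361 \right)} + b{\left(P{\left(-17 \right)} \right)}}{31992 + 183224} = \frac{\left(-1\right) 361 - 220}{31992 + 183224} = \frac{-361 - 220}{215216} = \left(-581\right) \frac{1}{215216} = - \frac{581}{215216}$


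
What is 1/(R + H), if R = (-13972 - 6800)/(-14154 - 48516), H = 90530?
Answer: 10445/945589312 ≈ 1.1046e-5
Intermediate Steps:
R = 3462/10445 (R = -20772/(-62670) = -20772*(-1/62670) = 3462/10445 ≈ 0.33145)
1/(R + H) = 1/(3462/10445 + 90530) = 1/(945589312/10445) = 10445/945589312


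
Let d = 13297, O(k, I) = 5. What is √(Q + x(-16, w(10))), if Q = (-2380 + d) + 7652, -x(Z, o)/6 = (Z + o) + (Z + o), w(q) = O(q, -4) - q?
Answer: √18821 ≈ 137.19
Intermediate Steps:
w(q) = 5 - q
x(Z, o) = -12*Z - 12*o (x(Z, o) = -6*((Z + o) + (Z + o)) = -6*(2*Z + 2*o) = -12*Z - 12*o)
Q = 18569 (Q = (-2380 + 13297) + 7652 = 10917 + 7652 = 18569)
√(Q + x(-16, w(10))) = √(18569 + (-12*(-16) - 12*(5 - 1*10))) = √(18569 + (192 - 12*(5 - 10))) = √(18569 + (192 - 12*(-5))) = √(18569 + (192 + 60)) = √(18569 + 252) = √18821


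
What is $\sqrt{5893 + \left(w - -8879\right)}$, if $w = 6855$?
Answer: $9 \sqrt{267} \approx 147.06$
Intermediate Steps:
$\sqrt{5893 + \left(w - -8879\right)} = \sqrt{5893 + \left(6855 - -8879\right)} = \sqrt{5893 + \left(6855 + 8879\right)} = \sqrt{5893 + 15734} = \sqrt{21627} = 9 \sqrt{267}$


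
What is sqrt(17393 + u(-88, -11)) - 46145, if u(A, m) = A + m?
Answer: -46145 + sqrt(17294) ≈ -46014.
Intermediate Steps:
sqrt(17393 + u(-88, -11)) - 46145 = sqrt(17393 + (-88 - 11)) - 46145 = sqrt(17393 - 99) - 46145 = sqrt(17294) - 46145 = -46145 + sqrt(17294)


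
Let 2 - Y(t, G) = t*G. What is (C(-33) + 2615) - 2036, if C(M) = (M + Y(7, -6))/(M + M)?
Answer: 3473/6 ≈ 578.83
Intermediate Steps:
Y(t, G) = 2 - G*t (Y(t, G) = 2 - t*G = 2 - G*t)
C(M) = (44 + M)/(2*M) (C(M) = (M + (2 - 1*(-6)*7))/(M + M) = (M + (2 + 42))/((2*M)) = (M + 44)*(1/(2*M)) = (44 + M)*(1/(2*M)) = (44 + M)/(2*M))
(C(-33) + 2615) - 2036 = ((½)*(44 - 33)/(-33) + 2615) - 2036 = ((½)*(-1/33)*11 + 2615) - 2036 = (-⅙ + 2615) - 2036 = 15689/6 - 2036 = 3473/6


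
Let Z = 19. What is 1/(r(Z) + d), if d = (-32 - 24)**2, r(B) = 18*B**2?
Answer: 1/9634 ≈ 0.00010380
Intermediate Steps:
d = 3136 (d = (-56)**2 = 3136)
1/(r(Z) + d) = 1/(18*19**2 + 3136) = 1/(18*361 + 3136) = 1/(6498 + 3136) = 1/9634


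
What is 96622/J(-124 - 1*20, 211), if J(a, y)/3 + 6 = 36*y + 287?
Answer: 96622/23631 ≈ 4.0888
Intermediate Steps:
J(a, y) = 843 + 108*y (J(a, y) = -18 + 3*(36*y + 287) = -18 + 3*(287 + 36*y) = -18 + (861 + 108*y) = 843 + 108*y)
96622/J(-124 - 1*20, 211) = 96622/(843 + 108*211) = 96622/(843 + 22788) = 96622/23631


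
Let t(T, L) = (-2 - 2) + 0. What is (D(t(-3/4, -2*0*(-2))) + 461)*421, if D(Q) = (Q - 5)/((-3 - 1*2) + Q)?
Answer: 194502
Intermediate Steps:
t(T, L) = -4 (t(T, L) = -4 + 0 = -4)
D(Q) = 1 (D(Q) = (-5 + Q)/((-3 - 2) + Q) = (-5 + Q)/(-5 + Q) = 1)
(D(t(-3/4, -2*0*(-2))) + 461)*421 = (1 + 461)*421 = 462*421 = 194502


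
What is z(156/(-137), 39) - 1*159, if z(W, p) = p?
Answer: -120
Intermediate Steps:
z(156/(-137), 39) - 1*159 = 39 - 1*159 = 39 - 159 = -120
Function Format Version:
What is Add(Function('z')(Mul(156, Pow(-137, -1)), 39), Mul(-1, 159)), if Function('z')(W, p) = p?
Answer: -120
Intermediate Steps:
Add(Function('z')(Mul(156, Pow(-137, -1)), 39), Mul(-1, 159)) = Add(39, Mul(-1, 159)) = Add(39, -159) = -120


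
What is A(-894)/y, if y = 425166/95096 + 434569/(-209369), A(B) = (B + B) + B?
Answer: -26699517082584/23845403315 ≈ -1119.7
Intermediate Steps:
A(B) = 3*B (A(B) = 2*B + B = 3*B)
y = 23845403315/9955077212 (y = 425166*(1/95096) + 434569*(-1/209369) = 212583/47548 - 434569/209369 = 23845403315/9955077212 ≈ 2.3953)
A(-894)/y = (3*(-894))/(23845403315/9955077212) = -2682*9955077212/23845403315 = -26699517082584/23845403315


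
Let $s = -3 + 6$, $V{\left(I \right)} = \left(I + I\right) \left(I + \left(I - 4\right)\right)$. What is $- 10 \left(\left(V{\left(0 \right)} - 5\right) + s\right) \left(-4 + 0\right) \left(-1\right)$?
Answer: $80$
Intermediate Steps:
$V{\left(I \right)} = 2 I \left(-4 + 2 I\right)$ ($V{\left(I \right)} = 2 I \left(I + \left(-4 + I\right)\right) = 2 I \left(-4 + 2 I\right)$)
$s = 3$
$- 10 \left(\left(V{\left(0 \right)} - 5\right) + s\right) \left(-4 + 0\right) \left(-1\right) = - 10 \left(\left(4 \cdot 0 \left(-2 + 0\right) - 5\right) + 3\right) \left(-4 + 0\right) \left(-1\right) = - 10 \left(\left(4 \cdot 0 \left(-2\right) - 5\right) + 3\right) \left(\left(-4\right) \left(-1\right)\right) = - 10 \left(\left(0 - 5\right) + 3\right) 4 = - 10 \left(-5 + 3\right) 4 = \left(-10\right) \left(-2\right) 4 = 20 \cdot 4 = 80$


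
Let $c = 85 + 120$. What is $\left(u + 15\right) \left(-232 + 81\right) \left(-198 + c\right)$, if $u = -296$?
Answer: $297017$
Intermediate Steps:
$c = 205$
$\left(u + 15\right) \left(-232 + 81\right) \left(-198 + c\right) = \left(-296 + 15\right) \left(-232 + 81\right) \left(-198 + 205\right) = - 281 \left(\left(-151\right) 7\right) = \left(-281\right) \left(-1057\right) = 297017$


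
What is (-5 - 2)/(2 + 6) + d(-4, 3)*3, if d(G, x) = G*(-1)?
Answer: 89/8 ≈ 11.125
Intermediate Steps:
d(G, x) = -G
(-5 - 2)/(2 + 6) + d(-4, 3)*3 = (-5 - 2)/(2 + 6) - 1*(-4)*3 = -7/8 + 4*3 = -7*⅛ + 12 = -7/8 + 12 = 89/8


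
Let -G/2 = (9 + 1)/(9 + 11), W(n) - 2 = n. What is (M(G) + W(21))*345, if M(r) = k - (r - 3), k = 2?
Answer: 10005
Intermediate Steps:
W(n) = 2 + n
G = -1 (G = -2*(9 + 1)/(9 + 11) = -20/20 = -2*1/2 = -1)
M(r) = 5 - r (M(r) = 2 - (r - 3) = 2 - (-3 + r) = 2 + (3 - r) = 5 - r)
(M(G) + W(21))*345 = ((5 - 1*(-1)) + (2 + 21))*345 = ((5 + 1) + 23)*345 = (6 + 23)*345 = 29*345 = 10005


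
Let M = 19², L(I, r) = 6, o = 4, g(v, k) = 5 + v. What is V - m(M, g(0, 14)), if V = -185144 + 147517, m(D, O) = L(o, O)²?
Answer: -37663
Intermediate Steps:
M = 361
m(D, O) = 36 (m(D, O) = 6² = 36)
V = -37627
V - m(M, g(0, 14)) = -37627 - 1*36 = -37627 - 36 = -37663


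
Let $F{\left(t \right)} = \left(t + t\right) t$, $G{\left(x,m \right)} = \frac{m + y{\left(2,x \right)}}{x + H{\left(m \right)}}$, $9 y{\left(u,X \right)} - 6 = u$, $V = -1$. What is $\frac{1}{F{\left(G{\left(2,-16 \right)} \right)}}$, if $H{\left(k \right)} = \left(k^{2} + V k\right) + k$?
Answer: $\frac{1347921}{9248} \approx 145.75$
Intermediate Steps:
$y{\left(u,X \right)} = \frac{2}{3} + \frac{u}{9}$
$H{\left(k \right)} = k^{2}$ ($H{\left(k \right)} = \left(k^{2} - k\right) + k = k^{2}$)
$G{\left(x,m \right)} = \frac{\frac{8}{9} + m}{x + m^{2}}$ ($G{\left(x,m \right)} = \frac{m + \left(\frac{2}{3} + \frac{1}{9} \cdot 2\right)}{x + m^{2}} = \frac{m + \left(\frac{2}{3} + \frac{2}{9}\right)}{x + m^{2}} = \frac{m + \frac{8}{9}}{x + m^{2}} = \frac{\frac{8}{9} + m}{x + m^{2}}$)
$F{\left(t \right)} = 2 t^{2}$ ($F{\left(t \right)} = 2 t t = 2 t^{2}$)
$\frac{1}{F{\left(G{\left(2,-16 \right)} \right)}} = \frac{1}{2 \left(\frac{\frac{8}{9} - 16}{2 + \left(-16\right)^{2}}\right)^{2}} = \frac{1}{2 \left(\frac{1}{2 + 256} \left(- \frac{136}{9}\right)\right)^{2}} = \frac{1}{2 \left(\frac{1}{258} \left(- \frac{136}{9}\right)\right)^{2}} = \frac{1}{2 \left(- \frac{68}{1161}\right)^{2}} = \frac{1}{2 \cdot \frac{4624}{1347921}} = \frac{1}{\frac{9248}{1347921}} = \frac{1347921}{9248}$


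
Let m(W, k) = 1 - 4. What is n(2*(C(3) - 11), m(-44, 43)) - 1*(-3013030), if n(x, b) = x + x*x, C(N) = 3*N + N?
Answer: 3013036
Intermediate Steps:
m(W, k) = -3
C(N) = 4*N
n(x, b) = x + x²
n(2*(C(3) - 11), m(-44, 43)) - 1*(-3013030) = (2*(4*3 - 11))*(1 + 2*(4*3 - 11)) - 1*(-3013030) = (2*(12 - 11))*(1 + 2*(12 - 11)) + 3013030 = (2*1)*(1 + 2*1) + 3013030 = 2*(1 + 2) + 3013030 = 2*3 + 3013030 = 6 + 3013030 = 3013036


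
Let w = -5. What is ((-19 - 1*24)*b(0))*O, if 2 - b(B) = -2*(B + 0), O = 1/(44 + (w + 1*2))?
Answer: -86/41 ≈ -2.0976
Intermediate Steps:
O = 1/41 (O = 1/(44 + (-5 + 1*2)) = 1/(44 + (-5 + 2)) = 1/(44 - 3) = 1/41 ≈ 0.024390)
b(B) = 2 + 2*B (b(B) = 2 - (-2)*(B + 0) = 2 - (-2)*B = 2 + 2*B)
((-19 - 1*24)*b(0))*O = ((-19 - 1*24)*(2 + 2*0))*(1/41) = ((-19 - 24)*(2 + 0))*(1/41) = -43*2*(1/41) = -86*1/41 = -86/41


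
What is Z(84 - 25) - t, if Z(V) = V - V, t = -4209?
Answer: 4209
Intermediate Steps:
Z(V) = 0
Z(84 - 25) - t = 0 - 1*(-4209) = 0 + 4209 = 4209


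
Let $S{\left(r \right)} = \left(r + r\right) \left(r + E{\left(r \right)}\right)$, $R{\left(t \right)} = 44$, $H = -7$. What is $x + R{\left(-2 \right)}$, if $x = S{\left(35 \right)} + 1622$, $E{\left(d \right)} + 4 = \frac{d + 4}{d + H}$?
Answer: $\frac{7867}{2} \approx 3933.5$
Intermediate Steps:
$E{\left(d \right)} = -4 + \frac{4 + d}{-7 + d}$ ($E{\left(d \right)} = -4 + \frac{d + 4}{d - 7} = -4 + \frac{4 + d}{-7 + d}$)
$S{\left(r \right)} = 2 r \left(r + \frac{32 - 3 r}{-7 + r}\right)$ ($S{\left(r \right)} = \left(r + r\right) \left(r + \frac{32 - 3 r}{-7 + r}\right) = 2 r \left(r + \frac{32 - 3 r}{-7 + r}\right)$)
$x = \frac{7779}{2}$ ($x = 2 \cdot 35 \frac{1}{-7 + 35} \left(32 + 35^{2} - 350\right) + 1622 = 2 \cdot 35 \cdot \frac{1}{28} \left(32 + 1225 - 350\right) + 1622 = 2 \cdot 35 \cdot \frac{1}{28} \cdot 907 + 1622 = \frac{4535}{2} + 1622 = \frac{7779}{2} \approx 3889.5$)
$x + R{\left(-2 \right)} = \frac{7779}{2} + 44 = \frac{7867}{2}$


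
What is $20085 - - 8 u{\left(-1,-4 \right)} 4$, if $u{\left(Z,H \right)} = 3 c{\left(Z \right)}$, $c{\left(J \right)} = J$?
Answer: $19989$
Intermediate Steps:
$u{\left(Z,H \right)} = 3 Z$
$20085 - - 8 u{\left(-1,-4 \right)} 4 = 20085 - - 8 \cdot 3 \left(-1\right) 4 = 20085 - \left(-8\right) \left(-3\right) 4 = 20085 - 24 \cdot 4 = 20085 - 96 = 19989$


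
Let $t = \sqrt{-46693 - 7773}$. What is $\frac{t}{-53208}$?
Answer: $- \frac{i \sqrt{54466}}{53208} \approx - 0.0043862 i$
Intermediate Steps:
$t = i \sqrt{54466}$ ($t = \sqrt{-54466} = i \sqrt{54466} \approx 233.38 i$)
$\frac{t}{-53208} = \frac{i \sqrt{54466}}{-53208} = i \sqrt{54466} \left(- \frac{1}{53208}\right) = - \frac{i \sqrt{54466}}{53208}$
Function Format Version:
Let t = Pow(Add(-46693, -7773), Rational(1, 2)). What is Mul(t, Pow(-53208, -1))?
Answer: Mul(Rational(-1, 53208), I, Pow(54466, Rational(1, 2))) ≈ Mul(-0.0043862, I)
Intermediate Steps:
t = Mul(I, Pow(54466, Rational(1, 2))) (t = Pow(-54466, Rational(1, 2)) = Mul(I, Pow(54466, Rational(1, 2))) ≈ Mul(233.38, I))
Mul(t, Pow(-53208, -1)) = Mul(Mul(I, Pow(54466, Rational(1, 2))), Pow(-53208, -1)) = Mul(Mul(I, Pow(54466, Rational(1, 2))), Rational(-1, 53208)) = Mul(Rational(-1, 53208), I, Pow(54466, Rational(1, 2)))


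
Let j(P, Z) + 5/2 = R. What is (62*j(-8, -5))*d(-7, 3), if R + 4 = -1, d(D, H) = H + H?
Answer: -2790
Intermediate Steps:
d(D, H) = 2*H
R = -5 (R = -4 - 1 = -5)
j(P, Z) = -15/2 (j(P, Z) = -5/2 - 5 = -15/2)
(62*j(-8, -5))*d(-7, 3) = (62*(-15/2))*(2*3) = -465*6 = -2790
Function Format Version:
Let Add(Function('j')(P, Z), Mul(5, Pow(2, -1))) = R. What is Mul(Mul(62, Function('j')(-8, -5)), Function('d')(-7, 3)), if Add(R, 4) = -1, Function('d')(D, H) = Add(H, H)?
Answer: -2790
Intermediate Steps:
Function('d')(D, H) = Mul(2, H)
R = -5 (R = Add(-4, -1) = -5)
Function('j')(P, Z) = Rational(-15, 2) (Function('j')(P, Z) = Add(Rational(-5, 2), -5) = Rational(-15, 2))
Mul(Mul(62, Function('j')(-8, -5)), Function('d')(-7, 3)) = Mul(Mul(62, Rational(-15, 2)), Mul(2, 3)) = Mul(-465, 6) = -2790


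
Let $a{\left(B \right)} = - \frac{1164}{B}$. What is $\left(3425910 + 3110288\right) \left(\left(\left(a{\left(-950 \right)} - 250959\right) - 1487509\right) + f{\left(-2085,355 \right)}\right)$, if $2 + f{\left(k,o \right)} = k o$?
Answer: $- \frac{7695430579495014}{475} \approx -1.6201 \cdot 10^{13}$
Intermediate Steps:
$f{\left(k,o \right)} = -2 + k o$
$\left(3425910 + 3110288\right) \left(\left(\left(a{\left(-950 \right)} - 250959\right) - 1487509\right) + f{\left(-2085,355 \right)}\right) = \left(3425910 + 3110288\right) \left(\left(\left(- \frac{1164}{-950} - 250959\right) - 1487509\right) - 740177\right) = 6536198 \left(\left(\left(\left(-1164\right) \left(- \frac{1}{950}\right) - 250959\right) - 1487509\right) - 740177\right) = 6536198 \left(\left(\left(\frac{582}{475} - 250959\right) - 1487509\right) - 740177\right) = 6536198 \left(\left(- \frac{119204943}{475} - 1487509\right) - 740177\right) = 6536198 \left(- \frac{825771718}{475} - 740177\right) = 6536198 \left(- \frac{1177355793}{475}\right) = - \frac{7695430579495014}{475}$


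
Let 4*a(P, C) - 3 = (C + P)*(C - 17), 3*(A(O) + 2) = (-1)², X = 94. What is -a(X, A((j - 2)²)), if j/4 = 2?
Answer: 15485/36 ≈ 430.14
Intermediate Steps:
j = 8 (j = 4*2 = 8)
A(O) = -5/3 (A(O) = -2 + (⅓)*(-1)² = -2 + (⅓)*1 = -2 + ⅓ = -5/3)
a(P, C) = ¾ + (-17 + C)*(C + P)/4 (a(P, C) = ¾ + ((C + P)*(C - 17))/4 = ¾ + ((C + P)*(-17 + C))/4 = ¾ + ((-17 + C)*(C + P))/4 = ¾ + (-17 + C)*(C + P)/4)
-a(X, A((j - 2)²)) = -(¾ - 17/4*(-5/3) - 17/4*94 + (-5/3)²/4 + (¼)*(-5/3)*94) = -(¾ + 85/12 - 799/2 + (¼)*(25/9) - 235/6) = -(¾ + 85/12 - 799/2 + 25/36 - 235/6) = -1*(-15485/36) = 15485/36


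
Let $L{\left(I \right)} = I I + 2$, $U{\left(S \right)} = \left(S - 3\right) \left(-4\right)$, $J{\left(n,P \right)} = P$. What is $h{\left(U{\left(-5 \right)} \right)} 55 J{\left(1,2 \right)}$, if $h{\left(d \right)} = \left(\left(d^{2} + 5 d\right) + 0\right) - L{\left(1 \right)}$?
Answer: $129910$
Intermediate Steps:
$U{\left(S \right)} = 12 - 4 S$ ($U{\left(S \right)} = \left(-3 + S\right) \left(-4\right) = 12 - 4 S$)
$L{\left(I \right)} = 2 + I^{2}$ ($L{\left(I \right)} = I^{2} + 2 = 2 + I^{2}$)
$h{\left(d \right)} = -3 + d^{2} + 5 d$ ($h{\left(d \right)} = \left(\left(d^{2} + 5 d\right) + 0\right) - \left(2 + 1^{2}\right) = \left(d^{2} + 5 d\right) - \left(2 + 1\right) = \left(d^{2} + 5 d\right) - 3 = -3 + d^{2} + 5 d$)
$h{\left(U{\left(-5 \right)} \right)} 55 J{\left(1,2 \right)} = \left(-3 + \left(12 - -20\right)^{2} + 5 \left(12 - -20\right)\right) 55 \cdot 2 = \left(-3 + \left(12 + 20\right)^{2} + 5 \left(12 + 20\right)\right) 55 \cdot 2 = \left(-3 + 32^{2} + 5 \cdot 32\right) 55 \cdot 2 = \left(-3 + 1024 + 160\right) 55 \cdot 2 = 1181 \cdot 55 \cdot 2 = 64955 \cdot 2 = 129910$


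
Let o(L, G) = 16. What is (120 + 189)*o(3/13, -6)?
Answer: 4944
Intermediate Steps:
(120 + 189)*o(3/13, -6) = (120 + 189)*16 = 309*16 = 4944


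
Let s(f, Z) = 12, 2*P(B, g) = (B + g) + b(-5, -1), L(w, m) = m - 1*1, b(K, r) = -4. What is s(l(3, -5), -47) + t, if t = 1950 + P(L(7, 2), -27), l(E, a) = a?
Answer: 1947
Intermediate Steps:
L(w, m) = -1 + m (L(w, m) = m - 1 = -1 + m)
P(B, g) = -2 + B/2 + g/2 (P(B, g) = ((B + g) - 4)/2 = (-4 + B + g)/2 = -2 + B/2 + g/2)
t = 1935 (t = 1950 + (-2 + (-1 + 2)/2 + (½)*(-27)) = 1950 + (-2 + (½)*1 - 27/2) = 1950 + (-2 + ½ - 27/2) = 1950 - 15 = 1935)
s(l(3, -5), -47) + t = 12 + 1935 = 1947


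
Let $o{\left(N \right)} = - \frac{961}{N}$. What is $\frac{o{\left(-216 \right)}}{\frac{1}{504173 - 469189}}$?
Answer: $\frac{4202453}{27} \approx 1.5565 \cdot 10^{5}$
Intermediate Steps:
$\frac{o{\left(-216 \right)}}{\frac{1}{504173 - 469189}} = \frac{\left(-961\right) \frac{1}{-216}}{\frac{1}{504173 - 469189}} = \frac{\left(-961\right) \left(- \frac{1}{216}\right)}{\frac{1}{34984}} = \frac{961 \frac{1}{\frac{1}{34984}}}{216} = \frac{961}{216} \cdot 34984 = \frac{4202453}{27}$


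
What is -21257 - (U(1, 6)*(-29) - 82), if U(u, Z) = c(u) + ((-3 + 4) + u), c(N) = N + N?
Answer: -21059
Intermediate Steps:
c(N) = 2*N
U(u, Z) = 1 + 3*u (U(u, Z) = 2*u + ((-3 + 4) + u) = 2*u + (1 + u) = 1 + 3*u)
-21257 - (U(1, 6)*(-29) - 82) = -21257 - ((1 + 3*1)*(-29) - 82) = -21257 - ((1 + 3)*(-29) - 82) = -21257 - (4*(-29) - 82) = -21257 - (-116 - 82) = -21257 - 1*(-198) = -21257 + 198 = -21059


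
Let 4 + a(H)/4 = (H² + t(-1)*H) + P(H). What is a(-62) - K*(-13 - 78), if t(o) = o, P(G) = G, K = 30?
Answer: 18090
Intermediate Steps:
a(H) = -16 + 4*H² (a(H) = -16 + 4*((H² - H) + H) = -16 + 4*H²)
a(-62) - K*(-13 - 78) = (-16 + 4*(-62)²) - 30*(-13 - 78) = (-16 + 4*3844) - 30*(-91) = (-16 + 15376) - 1*(-2730) = 15360 + 2730 = 18090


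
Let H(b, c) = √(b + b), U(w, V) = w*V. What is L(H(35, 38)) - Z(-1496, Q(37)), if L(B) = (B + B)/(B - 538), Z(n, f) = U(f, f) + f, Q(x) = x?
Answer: -203429992/144687 - 538*√70/144687 ≈ -1406.0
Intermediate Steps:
U(w, V) = V*w
H(b, c) = √2*√b (H(b, c) = √(2*b) = √2*√b)
Z(n, f) = f + f² (Z(n, f) = f*f + f = f² + f = f + f²)
L(B) = 2*B/(-538 + B) (L(B) = (2*B)/(-538 + B) = 2*B/(-538 + B))
L(H(35, 38)) - Z(-1496, Q(37)) = 2*(√2*√35)/(-538 + √2*√35) - 37*(1 + 37) = 2*√70/(-538 + √70) - 37*38 = 2*√70/(-538 + √70) - 1*1406 = 2*√70/(-538 + √70) - 1406 = -1406 + 2*√70/(-538 + √70)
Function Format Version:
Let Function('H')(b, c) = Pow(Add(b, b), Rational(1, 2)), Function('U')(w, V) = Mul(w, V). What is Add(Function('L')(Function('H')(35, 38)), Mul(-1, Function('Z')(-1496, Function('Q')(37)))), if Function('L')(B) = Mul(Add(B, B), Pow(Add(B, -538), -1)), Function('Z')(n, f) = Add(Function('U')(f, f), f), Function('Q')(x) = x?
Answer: Add(Rational(-203429992, 144687), Mul(Rational(-538, 144687), Pow(70, Rational(1, 2)))) ≈ -1406.0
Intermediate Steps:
Function('U')(w, V) = Mul(V, w)
Function('H')(b, c) = Mul(Pow(2, Rational(1, 2)), Pow(b, Rational(1, 2))) (Function('H')(b, c) = Pow(Mul(2, b), Rational(1, 2)) = Mul(Pow(2, Rational(1, 2)), Pow(b, Rational(1, 2))))
Function('Z')(n, f) = Add(f, Pow(f, 2)) (Function('Z')(n, f) = Add(Mul(f, f), f) = Add(Pow(f, 2), f) = Add(f, Pow(f, 2)))
Function('L')(B) = Mul(2, B, Pow(Add(-538, B), -1)) (Function('L')(B) = Mul(Mul(2, B), Pow(Add(-538, B), -1)) = Mul(2, B, Pow(Add(-538, B), -1)))
Add(Function('L')(Function('H')(35, 38)), Mul(-1, Function('Z')(-1496, Function('Q')(37)))) = Add(Mul(2, Mul(Pow(2, Rational(1, 2)), Pow(35, Rational(1, 2))), Pow(Add(-538, Mul(Pow(2, Rational(1, 2)), Pow(35, Rational(1, 2)))), -1)), Mul(-1, Mul(37, Add(1, 37)))) = Add(Mul(2, Pow(70, Rational(1, 2)), Pow(Add(-538, Pow(70, Rational(1, 2))), -1)), Mul(-1, Mul(37, 38))) = Add(Mul(2, Pow(70, Rational(1, 2)), Pow(Add(-538, Pow(70, Rational(1, 2))), -1)), Mul(-1, 1406)) = Add(Mul(2, Pow(70, Rational(1, 2)), Pow(Add(-538, Pow(70, Rational(1, 2))), -1)), -1406) = Add(-1406, Mul(2, Pow(70, Rational(1, 2)), Pow(Add(-538, Pow(70, Rational(1, 2))), -1)))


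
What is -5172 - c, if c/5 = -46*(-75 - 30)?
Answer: -29322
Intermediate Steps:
c = 24150 (c = 5*(-46*(-75 - 30)) = 5*(-46*(-105)) = 5*4830 = 24150)
-5172 - c = -5172 - 1*24150 = -5172 - 24150 = -29322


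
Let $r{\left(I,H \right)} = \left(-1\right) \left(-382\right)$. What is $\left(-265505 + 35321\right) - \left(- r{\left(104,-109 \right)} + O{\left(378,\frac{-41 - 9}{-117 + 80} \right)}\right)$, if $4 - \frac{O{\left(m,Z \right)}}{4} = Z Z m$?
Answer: $- \frac{310840842}{1369} \approx -2.2706 \cdot 10^{5}$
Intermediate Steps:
$r{\left(I,H \right)} = 382$
$O{\left(m,Z \right)} = 16 - 4 m Z^{2}$ ($O{\left(m,Z \right)} = 16 - 4 Z Z m = 16 - 4 Z^{2} m = 16 - 4 m Z^{2}$)
$\left(-265505 + 35321\right) - \left(- r{\left(104,-109 \right)} + O{\left(378,\frac{-41 - 9}{-117 + 80} \right)}\right) = \left(-265505 + 35321\right) - \left(-366 - 1512 \left(\frac{-41 - 9}{-117 + 80}\right)^{2}\right) = -230184 - \left(-366 - 1512 \left(- \frac{50}{-37}\right)^{2}\right) = -230184 - \left(-366 - 1512 \left(\left(-50\right) \left(- \frac{1}{37}\right)\right)^{2}\right) = -230184 - \left(-366 - 1512 \left(\frac{50}{37}\right)^{2}\right) = -230184 - \left(-366 - 1512 \cdot \frac{2500}{1369}\right) = -230184 + \left(382 - \left(16 - \frac{3780000}{1369}\right)\right) = -230184 + \left(382 - - \frac{3758096}{1369}\right) = -230184 + \left(382 + \frac{3758096}{1369}\right) = -230184 + \frac{4281054}{1369} = - \frac{310840842}{1369}$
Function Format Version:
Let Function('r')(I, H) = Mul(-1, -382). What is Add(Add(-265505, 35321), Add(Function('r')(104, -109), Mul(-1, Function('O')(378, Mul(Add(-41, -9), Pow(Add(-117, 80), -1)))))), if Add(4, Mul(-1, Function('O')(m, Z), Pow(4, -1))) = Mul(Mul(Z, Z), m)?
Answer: Rational(-310840842, 1369) ≈ -2.2706e+5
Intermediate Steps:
Function('r')(I, H) = 382
Function('O')(m, Z) = Add(16, Mul(-4, m, Pow(Z, 2))) (Function('O')(m, Z) = Add(16, Mul(-4, Mul(Mul(Z, Z), m))) = Add(16, Mul(-4, Mul(Pow(Z, 2), m))) = Add(16, Mul(-4, Mul(m, Pow(Z, 2)))) = Add(16, Mul(-4, m, Pow(Z, 2))))
Add(Add(-265505, 35321), Add(Function('r')(104, -109), Mul(-1, Function('O')(378, Mul(Add(-41, -9), Pow(Add(-117, 80), -1)))))) = Add(Add(-265505, 35321), Add(382, Mul(-1, Add(16, Mul(-4, 378, Pow(Mul(Add(-41, -9), Pow(Add(-117, 80), -1)), 2)))))) = Add(-230184, Add(382, Mul(-1, Add(16, Mul(-4, 378, Pow(Mul(-50, Pow(-37, -1)), 2)))))) = Add(-230184, Add(382, Mul(-1, Add(16, Mul(-4, 378, Pow(Mul(-50, Rational(-1, 37)), 2)))))) = Add(-230184, Add(382, Mul(-1, Add(16, Mul(-4, 378, Pow(Rational(50, 37), 2)))))) = Add(-230184, Add(382, Mul(-1, Add(16, Mul(-4, 378, Rational(2500, 1369)))))) = Add(-230184, Add(382, Mul(-1, Add(16, Rational(-3780000, 1369))))) = Add(-230184, Add(382, Mul(-1, Rational(-3758096, 1369)))) = Add(-230184, Add(382, Rational(3758096, 1369))) = Add(-230184, Rational(4281054, 1369)) = Rational(-310840842, 1369)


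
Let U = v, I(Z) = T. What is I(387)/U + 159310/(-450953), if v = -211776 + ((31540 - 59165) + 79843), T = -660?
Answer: -4186926000/11992193129 ≈ -0.34914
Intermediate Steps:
I(Z) = -660
v = -159558 (v = -211776 + (-27625 + 79843) = -211776 + 52218 = -159558)
U = -159558
I(387)/U + 159310/(-450953) = -660/(-159558) + 159310/(-450953) = -660*(-1/159558) + 159310*(-1/450953) = 110/26593 - 159310/450953 = -4186926000/11992193129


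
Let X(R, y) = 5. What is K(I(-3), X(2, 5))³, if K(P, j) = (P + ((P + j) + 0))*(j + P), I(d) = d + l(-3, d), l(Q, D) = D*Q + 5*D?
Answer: 140608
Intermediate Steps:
l(Q, D) = 5*D + D*Q
I(d) = 3*d (I(d) = d + d*(5 - 3) = d + d*2 = d + 2*d = 3*d)
K(P, j) = (P + j)*(j + 2*P) (K(P, j) = (P + (P + j))*(P + j) = (j + 2*P)*(P + j) = (P + j)*(j + 2*P))
K(I(-3), X(2, 5))³ = (5² + 2*(3*(-3))² + 3*(3*(-3))*5)³ = (25 + 2*(-9)² + 3*(-9)*5)³ = (25 + 2*81 - 135)³ = (25 + 162 - 135)³ = 52³ = 140608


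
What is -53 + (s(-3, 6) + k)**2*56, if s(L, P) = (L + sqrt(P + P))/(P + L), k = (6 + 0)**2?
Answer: 205865/3 + 7840*sqrt(3)/3 ≈ 73148.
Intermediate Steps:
k = 36 (k = 6**2 = 36)
s(L, P) = (L + sqrt(2)*sqrt(P))/(L + P) (s(L, P) = (L + sqrt(2*P))/(L + P) = (L + sqrt(2)*sqrt(P))/(L + P))
-53 + (s(-3, 6) + k)**2*56 = -53 + ((-3 + sqrt(2)*sqrt(6))/(-3 + 6) + 36)**2*56 = -53 + ((-3 + 2*sqrt(3))/3 + 36)**2*56 = -53 + ((-1 + 2*sqrt(3)/3) + 36)**2*56 = -53 + (35 + 2*sqrt(3)/3)**2*56 = -53 + 56*(35 + 2*sqrt(3)/3)**2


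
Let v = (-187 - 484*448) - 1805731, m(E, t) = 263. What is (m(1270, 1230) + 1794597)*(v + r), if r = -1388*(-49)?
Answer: -3508481046680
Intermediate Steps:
v = -2022750 (v = (-187 - 216832) - 1805731 = -217019 - 1805731 = -2022750)
r = 68012
(m(1270, 1230) + 1794597)*(v + r) = (263 + 1794597)*(-2022750 + 68012) = 1794860*(-1954738) = -3508481046680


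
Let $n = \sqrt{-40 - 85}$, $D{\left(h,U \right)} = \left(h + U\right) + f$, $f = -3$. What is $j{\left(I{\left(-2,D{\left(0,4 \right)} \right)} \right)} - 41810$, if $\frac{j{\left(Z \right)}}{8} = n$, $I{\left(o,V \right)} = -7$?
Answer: $-41810 + 40 i \sqrt{5} \approx -41810.0 + 89.443 i$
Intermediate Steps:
$D{\left(h,U \right)} = -3 + U + h$ ($D{\left(h,U \right)} = \left(h + U\right) - 3 = \left(U + h\right) - 3 = -3 + U + h$)
$n = 5 i \sqrt{5}$ ($n = \sqrt{-125} = 5 i \sqrt{5} \approx 11.18 i$)
$j{\left(Z \right)} = 40 i \sqrt{5}$ ($j{\left(Z \right)} = 8 \cdot 5 i \sqrt{5} = 40 i \sqrt{5}$)
$j{\left(I{\left(-2,D{\left(0,4 \right)} \right)} \right)} - 41810 = 40 i \sqrt{5} - 41810 = -41810 + 40 i \sqrt{5}$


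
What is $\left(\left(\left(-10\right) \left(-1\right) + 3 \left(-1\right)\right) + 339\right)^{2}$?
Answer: $119716$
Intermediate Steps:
$\left(\left(\left(-10\right) \left(-1\right) + 3 \left(-1\right)\right) + 339\right)^{2} = \left(\left(10 - 3\right) + 339\right)^{2} = \left(7 + 339\right)^{2} = 346^{2} = 119716$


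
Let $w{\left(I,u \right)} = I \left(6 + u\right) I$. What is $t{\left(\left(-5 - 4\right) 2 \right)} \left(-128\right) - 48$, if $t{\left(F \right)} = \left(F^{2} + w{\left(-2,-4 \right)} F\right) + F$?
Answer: $-20784$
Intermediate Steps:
$w{\left(I,u \right)} = I^{2} \left(6 + u\right)$ ($w{\left(I,u \right)} = I I \left(6 + u\right) = I^{2} \left(6 + u\right)$)
$t{\left(F \right)} = F^{2} + 9 F$ ($t{\left(F \right)} = \left(F^{2} + \left(-2\right)^{2} \left(6 - 4\right) F\right) + F = \left(F^{2} + 4 \cdot 2 F\right) + F = \left(F^{2} + 8 F\right) + F = F^{2} + 9 F$)
$t{\left(\left(-5 - 4\right) 2 \right)} \left(-128\right) - 48 = \left(-5 - 4\right) 2 \left(9 + \left(-5 - 4\right) 2\right) \left(-128\right) - 48 = \left(-9\right) 2 \left(9 - 18\right) \left(-128\right) - 48 = - 18 \left(9 - 18\right) \left(-128\right) - 48 = \left(-18\right) \left(-9\right) \left(-128\right) - 48 = 162 \left(-128\right) - 48 = -20736 - 48 = -20784$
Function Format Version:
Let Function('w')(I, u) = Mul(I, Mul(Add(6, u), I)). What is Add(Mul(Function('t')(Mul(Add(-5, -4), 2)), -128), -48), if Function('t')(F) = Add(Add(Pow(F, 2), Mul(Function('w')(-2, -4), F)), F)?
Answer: -20784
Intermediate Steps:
Function('w')(I, u) = Mul(Pow(I, 2), Add(6, u)) (Function('w')(I, u) = Mul(I, Mul(I, Add(6, u))) = Mul(Pow(I, 2), Add(6, u)))
Function('t')(F) = Add(Pow(F, 2), Mul(9, F)) (Function('t')(F) = Add(Add(Pow(F, 2), Mul(Mul(Pow(-2, 2), Add(6, -4)), F)), F) = Add(Add(Pow(F, 2), Mul(Mul(4, 2), F)), F) = Add(Add(Pow(F, 2), Mul(8, F)), F) = Add(Pow(F, 2), Mul(9, F)))
Add(Mul(Function('t')(Mul(Add(-5, -4), 2)), -128), -48) = Add(Mul(Mul(Mul(Add(-5, -4), 2), Add(9, Mul(Add(-5, -4), 2))), -128), -48) = Add(Mul(Mul(Mul(-9, 2), Add(9, Mul(-9, 2))), -128), -48) = Add(Mul(Mul(-18, Add(9, -18)), -128), -48) = Add(Mul(Mul(-18, -9), -128), -48) = Add(Mul(162, -128), -48) = Add(-20736, -48) = -20784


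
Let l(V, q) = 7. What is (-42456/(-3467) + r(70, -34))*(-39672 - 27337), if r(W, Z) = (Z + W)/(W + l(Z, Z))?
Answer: -227423453316/266959 ≈ -8.5190e+5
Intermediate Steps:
r(W, Z) = (W + Z)/(7 + W) (r(W, Z) = (Z + W)/(W + 7) = (W + Z)/(7 + W))
(-42456/(-3467) + r(70, -34))*(-39672 - 27337) = (-42456/(-3467) + (70 - 34)/(7 + 70))*(-39672 - 27337) = (-42456*(-1/3467) + 36/77)*(-67009) = (42456/3467 + (1/77)*36)*(-67009) = (42456/3467 + 36/77)*(-67009) = (3393924/266959)*(-67009) = -227423453316/266959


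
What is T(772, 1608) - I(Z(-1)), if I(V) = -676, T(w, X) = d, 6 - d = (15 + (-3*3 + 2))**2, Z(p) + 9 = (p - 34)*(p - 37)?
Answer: 618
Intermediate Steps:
Z(p) = -9 + (-37 + p)*(-34 + p) (Z(p) = -9 + (p - 34)*(p - 37) = -9 + (-34 + p)*(-37 + p) = -9 + (-37 + p)*(-34 + p))
d = -58 (d = 6 - (15 + (-3*3 + 2))**2 = 6 - (15 + (-9 + 2))**2 = 6 - (15 - 7)**2 = 6 - 1*8**2 = 6 - 1*64 = 6 - 64 = -58)
T(w, X) = -58
T(772, 1608) - I(Z(-1)) = -58 - 1*(-676) = -58 + 676 = 618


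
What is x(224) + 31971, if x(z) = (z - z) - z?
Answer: 31747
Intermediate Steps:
x(z) = -z (x(z) = 0 - z = -z)
x(224) + 31971 = -1*224 + 31971 = -224 + 31971 = 31747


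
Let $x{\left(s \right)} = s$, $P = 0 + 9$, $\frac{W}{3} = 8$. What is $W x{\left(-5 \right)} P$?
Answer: $-1080$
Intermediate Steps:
$W = 24$ ($W = 3 \cdot 8 = 24$)
$P = 9$
$W x{\left(-5 \right)} P = 24 \left(-5\right) 9 = \left(-120\right) 9 = -1080$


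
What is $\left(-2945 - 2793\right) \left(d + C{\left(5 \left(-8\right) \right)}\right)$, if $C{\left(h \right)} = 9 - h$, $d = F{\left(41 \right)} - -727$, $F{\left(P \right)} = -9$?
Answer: $-4401046$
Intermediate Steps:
$d = 718$ ($d = -9 - -727 = -9 + 727 = 718$)
$\left(-2945 - 2793\right) \left(d + C{\left(5 \left(-8\right) \right)}\right) = \left(-2945 - 2793\right) \left(718 - \left(-9 + 5 \left(-8\right)\right)\right) = - 5738 \left(718 + \left(9 - -40\right)\right) = - 5738 \left(718 + \left(9 + 40\right)\right) = - 5738 \left(718 + 49\right) = \left(-5738\right) 767 = -4401046$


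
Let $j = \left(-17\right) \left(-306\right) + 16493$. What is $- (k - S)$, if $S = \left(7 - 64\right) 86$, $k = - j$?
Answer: $16793$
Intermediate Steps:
$j = 21695$ ($j = 5202 + 16493 = 21695$)
$k = -21695$ ($k = \left(-1\right) 21695 = -21695$)
$S = -4902$ ($S = \left(-57\right) 86 = -4902$)
$- (k - S) = - (-21695 - -4902) = - (-21695 + 4902) = \left(-1\right) \left(-16793\right) = 16793$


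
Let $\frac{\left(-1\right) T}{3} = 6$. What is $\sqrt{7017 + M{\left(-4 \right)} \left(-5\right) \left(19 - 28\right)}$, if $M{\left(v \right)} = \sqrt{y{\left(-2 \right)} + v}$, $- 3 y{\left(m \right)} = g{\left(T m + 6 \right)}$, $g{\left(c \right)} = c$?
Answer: $\sqrt{7017 + 135 i \sqrt{2}} \approx 83.775 + 1.139 i$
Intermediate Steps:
$T = -18$ ($T = \left(-3\right) 6 = -18$)
$y{\left(m \right)} = -2 + 6 m$ ($y{\left(m \right)} = - \frac{- 18 m + 6}{3} = - \frac{6 - 18 m}{3} = -2 + 6 m$)
$M{\left(v \right)} = \sqrt{-14 + v}$ ($M{\left(v \right)} = \sqrt{\left(-2 + 6 \left(-2\right)\right) + v} = \sqrt{\left(-2 - 12\right) + v} = \sqrt{-14 + v}$)
$\sqrt{7017 + M{\left(-4 \right)} \left(-5\right) \left(19 - 28\right)} = \sqrt{7017 + \sqrt{-14 - 4} \left(-5\right) \left(19 - 28\right)} = \sqrt{7017 + \sqrt{-18} \left(-5\right) \left(19 + \left(-53 + 25\right)\right)} = \sqrt{7017 + 3 i \sqrt{2} \left(-5\right) \left(19 - 28\right)} = \sqrt{7017 + - 15 i \sqrt{2} \left(-9\right)} = \sqrt{7017 + 135 i \sqrt{2}}$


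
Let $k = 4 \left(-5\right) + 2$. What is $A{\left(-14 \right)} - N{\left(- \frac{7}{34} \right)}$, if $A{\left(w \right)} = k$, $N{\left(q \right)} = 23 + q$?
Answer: $- \frac{1387}{34} \approx -40.794$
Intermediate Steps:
$k = -18$ ($k = -20 + 2 = -18$)
$A{\left(w \right)} = -18$
$A{\left(-14 \right)} - N{\left(- \frac{7}{34} \right)} = -18 - \left(23 - \frac{7}{34}\right) = -18 - \frac{775}{34} = - \frac{1387}{34}$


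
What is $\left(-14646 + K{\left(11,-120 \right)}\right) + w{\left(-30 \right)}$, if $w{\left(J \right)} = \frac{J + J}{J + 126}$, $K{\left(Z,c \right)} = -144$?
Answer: $- \frac{118325}{8} \approx -14791.0$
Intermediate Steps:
$w{\left(J \right)} = \frac{2 J}{126 + J}$
$\left(-14646 + K{\left(11,-120 \right)}\right) + w{\left(-30 \right)} = \left(-14646 - 144\right) + 2 \left(-30\right) \frac{1}{126 - 30} = -14790 + 2 \left(-30\right) \frac{1}{96} = -14790 - \frac{5}{8} = - \frac{118325}{8}$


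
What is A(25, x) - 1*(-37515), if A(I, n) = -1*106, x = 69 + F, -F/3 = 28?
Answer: 37409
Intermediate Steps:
F = -84 (F = -3*28 = -84)
x = -15 (x = 69 - 84 = -15)
A(I, n) = -106
A(25, x) - 1*(-37515) = -106 - 1*(-37515) = -106 + 37515 = 37409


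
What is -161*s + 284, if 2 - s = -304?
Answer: -48982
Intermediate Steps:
s = 306 (s = 2 - 1*(-304) = 2 + 304 = 306)
-161*s + 284 = -161*306 + 284 = -49266 + 284 = -48982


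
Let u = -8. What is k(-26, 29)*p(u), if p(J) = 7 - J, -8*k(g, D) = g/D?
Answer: 195/116 ≈ 1.6810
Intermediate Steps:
k(g, D) = -g/(8*D)
k(-26, 29)*p(u) = (-⅛*(-26)/29)*(7 - 1*(-8)) = (-⅛*(-26)*1/29)*(7 + 8) = (13/116)*15 = 195/116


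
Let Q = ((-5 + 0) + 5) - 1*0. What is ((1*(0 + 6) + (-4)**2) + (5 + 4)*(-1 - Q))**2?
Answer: 169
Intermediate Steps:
Q = 0 (Q = (-5 + 5) + 0 = 0 + 0 = 0)
((1*(0 + 6) + (-4)**2) + (5 + 4)*(-1 - Q))**2 = ((1*(0 + 6) + (-4)**2) + (5 + 4)*(-1 - 1*0))**2 = ((1*6 + 16) + 9*(-1 + 0))**2 = ((6 + 16) + 9*(-1))**2 = (22 - 9)**2 = 13**2 = 169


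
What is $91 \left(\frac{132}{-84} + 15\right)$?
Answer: $1222$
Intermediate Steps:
$91 \left(\frac{132}{-84} + 15\right) = 91 \left(132 \left(- \frac{1}{84}\right) + 15\right) = 91 \left(- \frac{11}{7} + 15\right) = 91 \cdot \frac{94}{7} = 1222$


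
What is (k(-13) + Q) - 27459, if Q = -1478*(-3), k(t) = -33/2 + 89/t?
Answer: -599257/26 ≈ -23048.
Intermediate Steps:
k(t) = -33/2 + 89/t (k(t) = -33*½ + 89/t = -33/2 + 89/t)
Q = 4434
(k(-13) + Q) - 27459 = ((-33/2 + 89/(-13)) + 4434) - 27459 = ((-33/2 + 89*(-1/13)) + 4434) - 27459 = ((-33/2 - 89/13) + 4434) - 27459 = (-607/26 + 4434) - 27459 = 114677/26 - 27459 = -599257/26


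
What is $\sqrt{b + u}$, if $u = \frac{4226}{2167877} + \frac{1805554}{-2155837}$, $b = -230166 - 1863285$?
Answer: $\frac{i \sqrt{45726092612978857662592201550955}}{4673589448049} \approx 1446.9 i$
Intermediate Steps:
$b = -2093451$ ($b = -230166 - 1863285 = -2093451$)
$u = - \frac{3905108421696}{4673589448049}$ ($u = 4226 \cdot \frac{1}{2167877} + 1805554 \left(- \frac{1}{2155837}\right) = \frac{4226}{2167877} - \frac{1805554}{2155837} = - \frac{3905108421696}{4673589448049} \approx -0.83557$)
$\sqrt{b + u} = \sqrt{-2093451 - \frac{3905108421696}{4673589448049}} = \sqrt{- \frac{9783934408716048795}{4673589448049}} = \frac{i \sqrt{45726092612978857662592201550955}}{4673589448049}$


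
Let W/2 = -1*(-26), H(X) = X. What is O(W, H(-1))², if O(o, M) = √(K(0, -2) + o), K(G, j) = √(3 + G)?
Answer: 52 + √3 ≈ 53.732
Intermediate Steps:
W = 52 (W = 2*(-1*(-26)) = 2*26 = 52)
O(o, M) = √(o + √3) (O(o, M) = √(√(3 + 0) + o) = √(√3 + o) = √(o + √3))
O(W, H(-1))² = (√(52 + √3))² = 52 + √3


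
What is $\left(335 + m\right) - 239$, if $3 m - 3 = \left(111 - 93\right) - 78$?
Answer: $77$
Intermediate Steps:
$m = -19$ ($m = 1 + \frac{\left(111 - 93\right) - 78}{3} = 1 + \frac{18 - 78}{3} = 1 + \frac{1}{3} \left(-60\right) = 1 - 20 = -19$)
$\left(335 + m\right) - 239 = \left(335 - 19\right) - 239 = 316 - 239 = 77$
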